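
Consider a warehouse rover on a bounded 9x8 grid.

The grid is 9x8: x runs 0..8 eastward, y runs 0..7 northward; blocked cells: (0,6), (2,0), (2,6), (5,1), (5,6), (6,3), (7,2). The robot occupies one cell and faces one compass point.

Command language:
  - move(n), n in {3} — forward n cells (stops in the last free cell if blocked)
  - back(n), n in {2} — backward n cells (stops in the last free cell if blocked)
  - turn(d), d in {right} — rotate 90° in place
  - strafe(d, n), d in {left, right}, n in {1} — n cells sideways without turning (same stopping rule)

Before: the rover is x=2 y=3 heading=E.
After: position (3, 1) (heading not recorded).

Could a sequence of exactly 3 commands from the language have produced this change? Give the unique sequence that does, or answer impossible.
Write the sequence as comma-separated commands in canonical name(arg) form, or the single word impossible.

turn(right), move(3), strafe(left, 1)

key: move(3) is stopped early by the blocked cell at (2,0)
start: x=2 y=3 heading=E
step 1 (turn(right)): x=2 y=3 heading=S
step 2 (move(3)): x=2 y=1 heading=S
step 3 (strafe(left, 1)): x=3 y=1 heading=S
no other 3-command option fits: unique.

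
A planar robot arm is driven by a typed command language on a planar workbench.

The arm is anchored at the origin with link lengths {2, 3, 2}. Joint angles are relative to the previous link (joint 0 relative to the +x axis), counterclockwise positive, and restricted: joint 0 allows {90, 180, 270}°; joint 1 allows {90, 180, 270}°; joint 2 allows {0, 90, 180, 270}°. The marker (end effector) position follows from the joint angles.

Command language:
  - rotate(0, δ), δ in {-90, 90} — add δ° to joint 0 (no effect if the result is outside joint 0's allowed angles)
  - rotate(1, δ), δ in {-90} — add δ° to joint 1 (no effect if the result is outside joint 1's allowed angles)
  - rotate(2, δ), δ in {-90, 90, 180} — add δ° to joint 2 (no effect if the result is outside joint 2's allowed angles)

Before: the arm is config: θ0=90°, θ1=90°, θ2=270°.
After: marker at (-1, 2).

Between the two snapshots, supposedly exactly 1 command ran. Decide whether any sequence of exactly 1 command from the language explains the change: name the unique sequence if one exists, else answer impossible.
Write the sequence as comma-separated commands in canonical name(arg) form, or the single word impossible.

begin: config: θ0=90°, θ1=90°, θ2=270°
t=1 rotate(2, -90) ⇒ config: θ0=90°, θ1=90°, θ2=180°
all 6 alternatives checked — unique.

rotate(2, -90)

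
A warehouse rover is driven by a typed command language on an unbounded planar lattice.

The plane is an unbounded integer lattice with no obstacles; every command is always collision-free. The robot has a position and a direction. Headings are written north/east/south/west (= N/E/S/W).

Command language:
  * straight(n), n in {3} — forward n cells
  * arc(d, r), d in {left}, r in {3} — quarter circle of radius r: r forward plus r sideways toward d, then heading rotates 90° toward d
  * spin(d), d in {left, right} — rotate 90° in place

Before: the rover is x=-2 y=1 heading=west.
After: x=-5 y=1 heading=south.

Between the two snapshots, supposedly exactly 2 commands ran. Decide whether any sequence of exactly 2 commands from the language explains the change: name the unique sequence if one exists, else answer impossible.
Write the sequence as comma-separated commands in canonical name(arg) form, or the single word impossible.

straight(3), spin(left)

key: position moved to (-5,1) AND the heading swung to S — translation plus rotation needed
initial: x=-2 y=1 heading=west
t=1 straight(3) ⇒ x=-5 y=1 heading=west
t=2 spin(left) ⇒ x=-5 y=1 heading=south
no other 2-command option fits: unique.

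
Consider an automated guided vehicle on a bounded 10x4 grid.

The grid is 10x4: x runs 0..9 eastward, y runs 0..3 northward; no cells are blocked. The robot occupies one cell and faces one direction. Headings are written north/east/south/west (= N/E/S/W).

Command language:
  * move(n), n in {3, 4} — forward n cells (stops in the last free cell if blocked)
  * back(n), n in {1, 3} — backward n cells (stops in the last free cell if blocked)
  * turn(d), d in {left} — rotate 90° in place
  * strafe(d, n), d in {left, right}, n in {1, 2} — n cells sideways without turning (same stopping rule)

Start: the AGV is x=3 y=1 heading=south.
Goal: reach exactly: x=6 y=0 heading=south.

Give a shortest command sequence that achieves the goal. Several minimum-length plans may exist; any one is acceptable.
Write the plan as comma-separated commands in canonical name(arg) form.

initial: x=3 y=1 heading=south
[1] after strafe(left, 1): x=4 y=1 heading=south
[2] after move(4): x=4 y=0 heading=south
[3] after strafe(left, 2): x=6 y=0 heading=south
no 2-step plan works, so 3 is optimal.

strafe(left, 1), move(4), strafe(left, 2)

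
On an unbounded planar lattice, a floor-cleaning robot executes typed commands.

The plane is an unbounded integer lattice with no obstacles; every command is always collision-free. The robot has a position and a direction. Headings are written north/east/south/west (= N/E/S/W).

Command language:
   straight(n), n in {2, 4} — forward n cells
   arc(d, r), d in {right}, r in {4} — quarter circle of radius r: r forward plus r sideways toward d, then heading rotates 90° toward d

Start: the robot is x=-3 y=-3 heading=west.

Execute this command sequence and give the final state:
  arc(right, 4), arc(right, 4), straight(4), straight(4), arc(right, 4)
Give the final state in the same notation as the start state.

x=9 y=1 heading=south

initial: x=-3 y=-3 heading=west
1. arc(right, 4) → x=-7 y=1 heading=north
2. arc(right, 4) → x=-3 y=5 heading=east
3. straight(4) → x=1 y=5 heading=east
4. straight(4) → x=5 y=5 heading=east
5. arc(right, 4) → x=9 y=1 heading=south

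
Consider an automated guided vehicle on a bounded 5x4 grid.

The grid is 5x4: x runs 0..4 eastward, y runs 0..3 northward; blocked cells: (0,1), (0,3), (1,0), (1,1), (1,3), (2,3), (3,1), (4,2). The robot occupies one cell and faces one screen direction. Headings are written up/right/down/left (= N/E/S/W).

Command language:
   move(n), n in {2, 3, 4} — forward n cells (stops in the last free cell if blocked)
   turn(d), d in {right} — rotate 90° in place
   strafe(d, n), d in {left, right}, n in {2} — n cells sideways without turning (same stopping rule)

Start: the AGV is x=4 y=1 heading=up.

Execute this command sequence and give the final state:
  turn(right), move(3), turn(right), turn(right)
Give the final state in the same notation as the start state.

begin: x=4 y=1 heading=up
t=1 turn(right) ⇒ x=4 y=1 heading=right
t=2 move(3) ⇒ x=4 y=1 heading=right
t=3 turn(right) ⇒ x=4 y=1 heading=down
t=4 turn(right) ⇒ x=4 y=1 heading=left

x=4 y=1 heading=left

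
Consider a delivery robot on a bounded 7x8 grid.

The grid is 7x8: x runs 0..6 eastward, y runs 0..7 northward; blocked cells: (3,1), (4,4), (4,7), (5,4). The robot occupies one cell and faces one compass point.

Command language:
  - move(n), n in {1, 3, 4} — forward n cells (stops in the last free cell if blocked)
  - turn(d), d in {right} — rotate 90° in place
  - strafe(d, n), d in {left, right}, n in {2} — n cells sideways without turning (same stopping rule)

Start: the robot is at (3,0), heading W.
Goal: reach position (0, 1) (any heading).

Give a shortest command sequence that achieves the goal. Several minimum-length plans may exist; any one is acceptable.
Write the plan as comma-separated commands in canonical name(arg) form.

t0: at (3,0), heading W
t=1 move(3) ⇒ at (0,0), heading W
t=2 turn(right) ⇒ at (0,0), heading N
t=3 move(1) ⇒ at (0,1), heading N
minimal: 3 command(s), checked below 3.

move(3), turn(right), move(1)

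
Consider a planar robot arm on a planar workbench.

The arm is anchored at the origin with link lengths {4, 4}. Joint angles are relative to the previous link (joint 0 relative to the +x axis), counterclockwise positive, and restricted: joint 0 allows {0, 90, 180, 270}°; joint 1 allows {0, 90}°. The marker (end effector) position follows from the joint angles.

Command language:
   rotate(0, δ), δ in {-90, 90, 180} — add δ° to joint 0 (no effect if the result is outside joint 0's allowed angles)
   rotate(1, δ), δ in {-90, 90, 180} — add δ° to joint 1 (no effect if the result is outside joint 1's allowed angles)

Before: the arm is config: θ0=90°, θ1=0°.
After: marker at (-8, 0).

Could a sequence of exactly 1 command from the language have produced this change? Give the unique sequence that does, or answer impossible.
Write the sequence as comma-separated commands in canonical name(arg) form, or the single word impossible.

rotate(0, 90)

initial: config: θ0=90°, θ1=0°
[1] after rotate(0, 90): config: θ0=180°, θ1=0°
no other 1-command option fits: unique.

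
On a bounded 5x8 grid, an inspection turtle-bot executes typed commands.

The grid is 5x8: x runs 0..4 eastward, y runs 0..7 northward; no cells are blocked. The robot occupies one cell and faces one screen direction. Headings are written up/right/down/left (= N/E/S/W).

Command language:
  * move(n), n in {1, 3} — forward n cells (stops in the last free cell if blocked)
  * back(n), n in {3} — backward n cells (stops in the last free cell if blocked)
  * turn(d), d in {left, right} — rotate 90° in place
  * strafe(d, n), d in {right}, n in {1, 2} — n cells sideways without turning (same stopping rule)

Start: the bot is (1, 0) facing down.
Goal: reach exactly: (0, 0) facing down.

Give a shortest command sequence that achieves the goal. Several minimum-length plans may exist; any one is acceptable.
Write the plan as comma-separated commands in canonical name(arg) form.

t0: (1, 0) facing down
t=1 strafe(right, 2) ⇒ (0, 0) facing down
no 0-step plan works, so 1 is optimal.

strafe(right, 2)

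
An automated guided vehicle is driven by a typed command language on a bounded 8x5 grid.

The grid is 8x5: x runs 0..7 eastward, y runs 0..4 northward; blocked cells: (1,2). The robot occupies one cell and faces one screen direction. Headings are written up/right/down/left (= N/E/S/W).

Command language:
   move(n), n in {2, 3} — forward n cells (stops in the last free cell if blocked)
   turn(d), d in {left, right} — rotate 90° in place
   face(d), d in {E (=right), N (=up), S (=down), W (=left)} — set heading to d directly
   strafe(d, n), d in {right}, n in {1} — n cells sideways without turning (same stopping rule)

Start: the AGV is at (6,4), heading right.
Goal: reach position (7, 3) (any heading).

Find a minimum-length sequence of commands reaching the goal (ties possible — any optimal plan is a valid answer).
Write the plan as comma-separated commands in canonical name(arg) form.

strafe(right, 1), move(3)

begin: at (6,4), heading right
1. strafe(right, 1) → at (6,3), heading right
2. move(3) → at (7,3), heading right
nothing shorter than 2 reaches the goal.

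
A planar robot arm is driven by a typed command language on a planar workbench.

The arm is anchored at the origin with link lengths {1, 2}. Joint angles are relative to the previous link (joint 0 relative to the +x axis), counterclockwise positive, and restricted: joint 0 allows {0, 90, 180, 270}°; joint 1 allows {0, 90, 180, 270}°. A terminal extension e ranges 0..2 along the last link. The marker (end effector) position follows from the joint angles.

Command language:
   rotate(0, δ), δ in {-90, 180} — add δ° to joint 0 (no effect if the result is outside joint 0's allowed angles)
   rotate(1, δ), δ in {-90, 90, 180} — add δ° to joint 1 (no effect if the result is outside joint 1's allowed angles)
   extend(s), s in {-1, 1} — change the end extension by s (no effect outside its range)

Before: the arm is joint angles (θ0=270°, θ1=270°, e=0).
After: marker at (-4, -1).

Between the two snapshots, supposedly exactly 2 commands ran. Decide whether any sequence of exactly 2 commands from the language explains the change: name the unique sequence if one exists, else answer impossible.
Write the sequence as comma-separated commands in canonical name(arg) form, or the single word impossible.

extend(1), extend(1)

from: joint angles (θ0=270°, θ1=270°, e=0)
t=1 extend(1) ⇒ joint angles (θ0=270°, θ1=270°, e=1)
t=2 extend(1) ⇒ joint angles (θ0=270°, θ1=270°, e=2)
no other 2-command option fits: unique.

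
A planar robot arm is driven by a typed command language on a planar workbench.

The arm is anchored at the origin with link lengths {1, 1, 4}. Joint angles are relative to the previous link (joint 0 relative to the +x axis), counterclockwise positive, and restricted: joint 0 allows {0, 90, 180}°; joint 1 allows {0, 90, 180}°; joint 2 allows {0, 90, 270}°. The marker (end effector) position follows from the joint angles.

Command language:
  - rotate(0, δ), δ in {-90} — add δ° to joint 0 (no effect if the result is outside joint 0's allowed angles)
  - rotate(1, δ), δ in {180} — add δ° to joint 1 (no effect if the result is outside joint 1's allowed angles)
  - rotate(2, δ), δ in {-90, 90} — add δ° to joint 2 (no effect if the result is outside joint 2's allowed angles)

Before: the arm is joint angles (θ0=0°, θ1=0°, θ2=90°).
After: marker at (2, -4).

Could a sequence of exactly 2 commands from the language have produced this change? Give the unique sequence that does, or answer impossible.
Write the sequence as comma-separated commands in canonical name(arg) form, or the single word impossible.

rotate(2, -90), rotate(2, -90)

t0: joint angles (θ0=0°, θ1=0°, θ2=90°)
step 1 (rotate(2, -90)): joint angles (θ0=0°, θ1=0°, θ2=0°)
step 2 (rotate(2, -90)): joint angles (θ0=0°, θ1=0°, θ2=270°)
no other 2-command option fits: unique.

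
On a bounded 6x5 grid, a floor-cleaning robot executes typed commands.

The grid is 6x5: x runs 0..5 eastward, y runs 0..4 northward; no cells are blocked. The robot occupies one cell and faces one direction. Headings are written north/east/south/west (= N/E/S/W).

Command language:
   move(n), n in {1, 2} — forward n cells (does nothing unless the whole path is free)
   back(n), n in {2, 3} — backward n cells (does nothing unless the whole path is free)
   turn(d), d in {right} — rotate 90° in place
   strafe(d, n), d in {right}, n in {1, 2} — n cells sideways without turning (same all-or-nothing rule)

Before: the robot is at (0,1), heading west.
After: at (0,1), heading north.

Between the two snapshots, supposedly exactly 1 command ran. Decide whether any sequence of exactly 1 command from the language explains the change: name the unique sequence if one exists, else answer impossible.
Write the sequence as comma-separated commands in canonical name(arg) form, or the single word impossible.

turn(right)

key: (0,1) unchanged — the single command moves nothing
begin: at (0,1), heading west
step 1 (turn(right)): at (0,1), heading north
uniquely the one of 7 1-step routes that fits.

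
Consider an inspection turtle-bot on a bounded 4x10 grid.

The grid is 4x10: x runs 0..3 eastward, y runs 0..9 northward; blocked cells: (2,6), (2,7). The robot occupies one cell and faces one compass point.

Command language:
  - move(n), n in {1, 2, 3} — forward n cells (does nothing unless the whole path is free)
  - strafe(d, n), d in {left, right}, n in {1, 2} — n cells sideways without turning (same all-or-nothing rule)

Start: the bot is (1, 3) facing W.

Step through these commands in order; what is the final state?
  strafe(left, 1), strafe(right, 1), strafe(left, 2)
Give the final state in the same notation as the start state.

(1, 1) facing W

initial: (1, 3) facing W
1. strafe(left, 1) → (1, 2) facing W
2. strafe(right, 1) → (1, 3) facing W
3. strafe(left, 2) → (1, 1) facing W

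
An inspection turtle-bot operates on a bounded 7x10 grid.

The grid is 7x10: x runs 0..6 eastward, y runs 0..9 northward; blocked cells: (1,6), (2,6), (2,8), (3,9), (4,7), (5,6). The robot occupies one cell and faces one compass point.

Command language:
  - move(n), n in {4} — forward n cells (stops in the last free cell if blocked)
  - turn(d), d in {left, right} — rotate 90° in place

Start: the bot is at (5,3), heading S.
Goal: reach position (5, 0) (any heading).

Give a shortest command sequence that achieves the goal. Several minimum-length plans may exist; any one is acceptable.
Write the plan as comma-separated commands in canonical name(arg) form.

move(4)

t0: at (5,3), heading S
step 1 (move(4)): at (5,0), heading S
nothing shorter than 1 reaches the goal.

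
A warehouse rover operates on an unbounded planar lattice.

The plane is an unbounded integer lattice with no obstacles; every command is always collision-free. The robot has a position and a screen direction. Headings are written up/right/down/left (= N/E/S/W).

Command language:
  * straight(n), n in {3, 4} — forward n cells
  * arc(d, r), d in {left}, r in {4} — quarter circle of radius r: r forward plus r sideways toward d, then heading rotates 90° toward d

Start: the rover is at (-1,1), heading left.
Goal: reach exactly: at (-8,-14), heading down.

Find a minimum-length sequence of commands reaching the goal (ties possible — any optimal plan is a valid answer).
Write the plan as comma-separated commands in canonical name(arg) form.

t0: at (-1,1), heading left
step 1 (straight(3)): at (-4,1), heading left
step 2 (arc(left, 4)): at (-8,-3), heading down
step 3 (straight(3)): at (-8,-6), heading down
step 4 (straight(4)): at (-8,-10), heading down
step 5 (straight(4)): at (-8,-14), heading down
minimal: 5 command(s), checked below 5.

straight(3), arc(left, 4), straight(3), straight(4), straight(4)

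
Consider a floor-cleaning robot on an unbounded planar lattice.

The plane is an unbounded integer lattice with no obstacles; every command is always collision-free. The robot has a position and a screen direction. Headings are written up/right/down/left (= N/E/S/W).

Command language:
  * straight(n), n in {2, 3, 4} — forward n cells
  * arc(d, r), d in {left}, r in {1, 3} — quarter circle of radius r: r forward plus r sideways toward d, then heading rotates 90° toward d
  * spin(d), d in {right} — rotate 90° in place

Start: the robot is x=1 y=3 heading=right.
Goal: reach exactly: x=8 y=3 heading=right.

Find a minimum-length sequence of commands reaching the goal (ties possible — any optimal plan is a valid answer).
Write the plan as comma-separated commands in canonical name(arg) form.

from: x=1 y=3 heading=right
1. straight(3) → x=4 y=3 heading=right
2. straight(4) → x=8 y=3 heading=right
shorter routes all fall short; 2 is best.

straight(3), straight(4)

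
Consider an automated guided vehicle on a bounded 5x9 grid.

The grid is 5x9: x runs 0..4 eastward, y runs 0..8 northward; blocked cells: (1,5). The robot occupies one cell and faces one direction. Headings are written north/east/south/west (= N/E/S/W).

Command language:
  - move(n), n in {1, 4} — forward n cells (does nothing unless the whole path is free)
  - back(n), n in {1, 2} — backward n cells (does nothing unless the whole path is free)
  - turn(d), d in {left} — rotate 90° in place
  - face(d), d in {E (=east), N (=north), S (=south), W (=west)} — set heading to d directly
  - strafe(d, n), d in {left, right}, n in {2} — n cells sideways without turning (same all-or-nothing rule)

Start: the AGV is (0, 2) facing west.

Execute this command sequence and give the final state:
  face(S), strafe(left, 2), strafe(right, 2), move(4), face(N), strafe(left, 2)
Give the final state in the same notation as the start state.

begin: (0, 2) facing west
[1] after face(S): (0, 2) facing south
[2] after strafe(left, 2): (2, 2) facing south
[3] after strafe(right, 2): (0, 2) facing south
[4] after move(4): (0, 2) facing south
[5] after face(N): (0, 2) facing north
[6] after strafe(left, 2): (0, 2) facing north

(0, 2) facing north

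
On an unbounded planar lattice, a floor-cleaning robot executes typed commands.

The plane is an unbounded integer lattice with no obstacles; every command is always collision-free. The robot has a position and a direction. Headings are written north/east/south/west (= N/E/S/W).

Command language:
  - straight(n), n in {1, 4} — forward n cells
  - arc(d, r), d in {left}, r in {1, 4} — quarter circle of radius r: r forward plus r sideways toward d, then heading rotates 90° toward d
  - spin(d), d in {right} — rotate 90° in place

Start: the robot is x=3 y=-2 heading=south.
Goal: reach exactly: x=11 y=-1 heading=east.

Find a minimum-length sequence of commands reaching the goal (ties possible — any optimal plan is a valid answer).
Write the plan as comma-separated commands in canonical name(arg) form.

initial: x=3 y=-2 heading=south
t=1 arc(left, 4) ⇒ x=7 y=-6 heading=east
t=2 arc(left, 4) ⇒ x=11 y=-2 heading=north
t=3 straight(1) ⇒ x=11 y=-1 heading=north
t=4 spin(right) ⇒ x=11 y=-1 heading=east
nothing shorter than 4 reaches the goal.

arc(left, 4), arc(left, 4), straight(1), spin(right)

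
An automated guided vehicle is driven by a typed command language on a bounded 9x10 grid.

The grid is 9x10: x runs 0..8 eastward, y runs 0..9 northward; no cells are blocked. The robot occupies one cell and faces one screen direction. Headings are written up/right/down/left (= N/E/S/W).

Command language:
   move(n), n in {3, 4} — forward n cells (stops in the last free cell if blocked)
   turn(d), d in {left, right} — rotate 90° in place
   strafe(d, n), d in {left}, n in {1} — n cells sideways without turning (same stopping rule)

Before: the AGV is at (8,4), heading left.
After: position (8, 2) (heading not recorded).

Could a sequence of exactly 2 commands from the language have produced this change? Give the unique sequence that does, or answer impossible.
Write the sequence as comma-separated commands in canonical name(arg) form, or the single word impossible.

initial: at (8,4), heading left
1. strafe(left, 1) → at (8,3), heading left
2. strafe(left, 1) → at (8,2), heading left
uniquely the one of 25 2-step routes that fits.

strafe(left, 1), strafe(left, 1)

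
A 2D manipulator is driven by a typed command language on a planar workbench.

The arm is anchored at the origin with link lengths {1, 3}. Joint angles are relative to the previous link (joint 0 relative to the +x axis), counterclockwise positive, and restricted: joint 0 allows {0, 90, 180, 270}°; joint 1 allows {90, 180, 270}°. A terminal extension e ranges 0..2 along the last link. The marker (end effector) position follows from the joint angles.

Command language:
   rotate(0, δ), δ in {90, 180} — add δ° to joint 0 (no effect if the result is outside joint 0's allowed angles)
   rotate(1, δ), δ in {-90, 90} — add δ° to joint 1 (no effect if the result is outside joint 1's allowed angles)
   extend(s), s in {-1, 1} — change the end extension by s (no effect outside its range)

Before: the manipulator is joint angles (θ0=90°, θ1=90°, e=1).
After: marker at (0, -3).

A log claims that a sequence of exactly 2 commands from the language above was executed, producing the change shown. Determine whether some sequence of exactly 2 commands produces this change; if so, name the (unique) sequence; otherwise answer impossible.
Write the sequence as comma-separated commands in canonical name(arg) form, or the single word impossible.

rotate(1, -90), rotate(1, 90)

key: order matters: swapping rotate(1, -90) and rotate(1, 90) lands elsewhere
t0: joint angles (θ0=90°, θ1=90°, e=1)
1. rotate(1, -90) → joint angles (θ0=90°, θ1=90°, e=1)
2. rotate(1, 90) → joint angles (θ0=90°, θ1=180°, e=1)
all 36 alternatives checked — unique.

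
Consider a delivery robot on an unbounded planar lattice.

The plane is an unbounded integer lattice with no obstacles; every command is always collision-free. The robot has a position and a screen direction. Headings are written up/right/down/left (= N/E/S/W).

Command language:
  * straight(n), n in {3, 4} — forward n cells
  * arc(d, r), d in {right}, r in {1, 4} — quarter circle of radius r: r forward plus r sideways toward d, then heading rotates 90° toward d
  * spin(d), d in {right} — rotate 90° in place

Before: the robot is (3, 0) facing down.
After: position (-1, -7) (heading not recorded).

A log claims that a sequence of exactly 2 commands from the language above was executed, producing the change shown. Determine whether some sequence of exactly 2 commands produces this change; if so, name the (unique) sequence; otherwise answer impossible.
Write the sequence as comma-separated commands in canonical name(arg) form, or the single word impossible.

straight(3), arc(right, 4)

key: order matters: swapping straight(3) and arc(right, 4) lands elsewhere
t0: (3, 0) facing down
step 1 (straight(3)): (3, -3) facing down
step 2 (arc(right, 4)): (-1, -7) facing left
no rival 2-sequence matches.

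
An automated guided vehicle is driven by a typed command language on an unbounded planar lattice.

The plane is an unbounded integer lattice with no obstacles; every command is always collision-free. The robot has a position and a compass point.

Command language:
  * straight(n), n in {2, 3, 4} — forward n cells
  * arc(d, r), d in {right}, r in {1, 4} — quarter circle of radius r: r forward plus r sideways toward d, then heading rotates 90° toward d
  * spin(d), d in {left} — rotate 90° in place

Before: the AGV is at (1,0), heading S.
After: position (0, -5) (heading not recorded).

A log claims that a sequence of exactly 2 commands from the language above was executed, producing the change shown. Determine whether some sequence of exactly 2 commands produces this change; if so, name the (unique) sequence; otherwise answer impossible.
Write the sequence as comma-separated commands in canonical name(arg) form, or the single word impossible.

key: running arc(right, 1) before straight(4) would end elsewhere — order is forced
initial: at (1,0), heading S
1. straight(4) → at (1,-4), heading S
2. arc(right, 1) → at (0,-5), heading W
uniquely the one of 36 2-step routes that fits.

straight(4), arc(right, 1)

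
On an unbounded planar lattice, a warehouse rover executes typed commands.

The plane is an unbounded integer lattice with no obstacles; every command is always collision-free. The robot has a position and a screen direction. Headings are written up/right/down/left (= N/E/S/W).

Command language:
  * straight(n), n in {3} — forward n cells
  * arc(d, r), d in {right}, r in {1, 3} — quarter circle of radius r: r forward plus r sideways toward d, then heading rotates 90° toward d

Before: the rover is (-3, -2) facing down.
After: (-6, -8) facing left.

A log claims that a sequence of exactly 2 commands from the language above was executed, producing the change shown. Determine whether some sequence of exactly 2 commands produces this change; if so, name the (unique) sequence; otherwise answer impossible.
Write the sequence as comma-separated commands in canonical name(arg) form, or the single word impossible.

key: position moved to (-6,-8) AND the heading swung to W — translation plus rotation needed
start: (-3, -2) facing down
t=1 straight(3) ⇒ (-3, -5) facing down
t=2 arc(right, 3) ⇒ (-6, -8) facing left
uniquely the one of 9 2-step routes that fits.

straight(3), arc(right, 3)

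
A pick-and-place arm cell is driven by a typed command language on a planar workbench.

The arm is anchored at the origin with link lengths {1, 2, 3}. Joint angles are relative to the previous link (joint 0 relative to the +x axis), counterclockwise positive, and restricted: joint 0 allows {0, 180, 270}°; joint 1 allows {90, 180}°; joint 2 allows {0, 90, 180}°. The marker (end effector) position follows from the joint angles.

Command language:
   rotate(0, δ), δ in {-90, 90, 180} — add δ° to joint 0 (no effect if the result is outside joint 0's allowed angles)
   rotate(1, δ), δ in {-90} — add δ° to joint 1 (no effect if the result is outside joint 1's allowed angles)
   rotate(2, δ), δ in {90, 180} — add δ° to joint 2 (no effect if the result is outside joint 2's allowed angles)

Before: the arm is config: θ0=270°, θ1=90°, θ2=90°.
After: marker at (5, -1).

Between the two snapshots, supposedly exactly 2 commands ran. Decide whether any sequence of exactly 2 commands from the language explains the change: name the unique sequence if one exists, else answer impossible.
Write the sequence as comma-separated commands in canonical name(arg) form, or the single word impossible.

rotate(2, 90), rotate(2, 180)

key: order matters: swapping rotate(2, 90) and rotate(2, 180) lands elsewhere
begin: config: θ0=270°, θ1=90°, θ2=90°
step 1 (rotate(2, 90)): config: θ0=270°, θ1=90°, θ2=180°
step 2 (rotate(2, 180)): config: θ0=270°, θ1=90°, θ2=0°
all 36 alternatives checked — unique.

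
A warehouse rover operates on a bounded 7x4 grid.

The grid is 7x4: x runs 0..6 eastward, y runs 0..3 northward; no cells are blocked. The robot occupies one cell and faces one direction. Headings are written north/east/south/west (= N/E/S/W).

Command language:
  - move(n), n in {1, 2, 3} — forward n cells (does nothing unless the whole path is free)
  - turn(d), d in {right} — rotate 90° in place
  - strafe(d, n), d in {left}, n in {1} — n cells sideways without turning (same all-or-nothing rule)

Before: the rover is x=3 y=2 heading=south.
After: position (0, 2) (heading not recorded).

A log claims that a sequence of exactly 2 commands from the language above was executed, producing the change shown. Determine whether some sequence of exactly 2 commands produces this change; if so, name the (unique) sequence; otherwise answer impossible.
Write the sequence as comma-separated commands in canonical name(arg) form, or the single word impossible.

key: running move(3) before turn(right) would end elsewhere — order is forced
t0: x=3 y=2 heading=south
[1] after turn(right): x=3 y=2 heading=west
[2] after move(3): x=0 y=2 heading=west
no other 2-command option fits: unique.

turn(right), move(3)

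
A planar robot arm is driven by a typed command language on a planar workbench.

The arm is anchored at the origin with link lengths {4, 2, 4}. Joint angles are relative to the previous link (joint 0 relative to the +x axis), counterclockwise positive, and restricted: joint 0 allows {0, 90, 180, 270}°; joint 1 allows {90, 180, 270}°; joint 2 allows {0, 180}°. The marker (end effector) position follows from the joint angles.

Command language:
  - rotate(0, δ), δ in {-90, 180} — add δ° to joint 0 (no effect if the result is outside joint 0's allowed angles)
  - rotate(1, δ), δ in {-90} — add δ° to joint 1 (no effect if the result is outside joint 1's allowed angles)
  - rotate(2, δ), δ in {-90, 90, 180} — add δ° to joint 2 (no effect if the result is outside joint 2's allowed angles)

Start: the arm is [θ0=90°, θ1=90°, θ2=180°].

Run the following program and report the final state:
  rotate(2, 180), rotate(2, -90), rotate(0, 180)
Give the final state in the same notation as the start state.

[θ0=270°, θ1=90°, θ2=0°]

t0: [θ0=90°, θ1=90°, θ2=180°]
1. rotate(2, 180) → [θ0=90°, θ1=90°, θ2=0°]
2. rotate(2, -90) → [θ0=90°, θ1=90°, θ2=0°]
3. rotate(0, 180) → [θ0=270°, θ1=90°, θ2=0°]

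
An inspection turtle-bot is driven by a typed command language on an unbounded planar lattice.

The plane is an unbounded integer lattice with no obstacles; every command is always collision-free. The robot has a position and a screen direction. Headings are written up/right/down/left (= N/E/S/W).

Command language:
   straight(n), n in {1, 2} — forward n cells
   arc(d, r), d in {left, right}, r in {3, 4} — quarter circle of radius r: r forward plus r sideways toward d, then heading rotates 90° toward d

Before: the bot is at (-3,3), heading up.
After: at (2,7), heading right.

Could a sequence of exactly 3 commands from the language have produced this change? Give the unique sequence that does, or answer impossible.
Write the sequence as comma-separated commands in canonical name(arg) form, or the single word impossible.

straight(1), arc(right, 3), straight(2)

key: position moved to (2,7) AND the heading swung to E — translation plus rotation needed
initial: at (-3,3), heading up
step 1 (straight(1)): at (-3,4), heading up
step 2 (arc(right, 3)): at (0,7), heading right
step 3 (straight(2)): at (2,7), heading right
all 216 alternatives checked — unique.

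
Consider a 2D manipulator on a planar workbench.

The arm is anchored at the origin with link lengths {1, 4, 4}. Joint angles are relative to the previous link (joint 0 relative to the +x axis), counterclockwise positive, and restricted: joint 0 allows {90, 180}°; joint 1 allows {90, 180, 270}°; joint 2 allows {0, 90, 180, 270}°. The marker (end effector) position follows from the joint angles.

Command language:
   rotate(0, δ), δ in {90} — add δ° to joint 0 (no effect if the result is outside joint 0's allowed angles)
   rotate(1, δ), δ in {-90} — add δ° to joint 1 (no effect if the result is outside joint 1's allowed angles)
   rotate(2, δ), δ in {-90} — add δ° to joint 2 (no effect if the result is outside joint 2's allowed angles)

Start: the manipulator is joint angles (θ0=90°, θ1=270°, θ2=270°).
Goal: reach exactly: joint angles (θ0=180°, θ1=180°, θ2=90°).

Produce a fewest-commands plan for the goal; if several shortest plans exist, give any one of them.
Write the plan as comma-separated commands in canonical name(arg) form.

t0: joint angles (θ0=90°, θ1=270°, θ2=270°)
step 1 (rotate(2, -90)): joint angles (θ0=90°, θ1=270°, θ2=180°)
step 2 (rotate(2, -90)): joint angles (θ0=90°, θ1=270°, θ2=90°)
step 3 (rotate(1, -90)): joint angles (θ0=90°, θ1=180°, θ2=90°)
step 4 (rotate(0, 90)): joint angles (θ0=180°, θ1=180°, θ2=90°)
nothing shorter than 4 reaches the goal.

rotate(2, -90), rotate(2, -90), rotate(1, -90), rotate(0, 90)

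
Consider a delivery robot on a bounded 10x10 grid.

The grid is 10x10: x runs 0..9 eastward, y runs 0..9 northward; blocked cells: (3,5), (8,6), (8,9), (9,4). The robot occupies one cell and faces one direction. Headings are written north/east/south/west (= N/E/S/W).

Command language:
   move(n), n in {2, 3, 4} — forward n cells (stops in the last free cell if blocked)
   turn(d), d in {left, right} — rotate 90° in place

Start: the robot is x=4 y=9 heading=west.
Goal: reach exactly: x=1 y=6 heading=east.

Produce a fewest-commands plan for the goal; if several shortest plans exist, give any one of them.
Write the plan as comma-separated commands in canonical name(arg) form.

t0: x=4 y=9 heading=west
step 1 (move(3)): x=1 y=9 heading=west
step 2 (turn(left)): x=1 y=9 heading=south
step 3 (move(3)): x=1 y=6 heading=south
step 4 (turn(left)): x=1 y=6 heading=east
nothing shorter than 4 reaches the goal.

move(3), turn(left), move(3), turn(left)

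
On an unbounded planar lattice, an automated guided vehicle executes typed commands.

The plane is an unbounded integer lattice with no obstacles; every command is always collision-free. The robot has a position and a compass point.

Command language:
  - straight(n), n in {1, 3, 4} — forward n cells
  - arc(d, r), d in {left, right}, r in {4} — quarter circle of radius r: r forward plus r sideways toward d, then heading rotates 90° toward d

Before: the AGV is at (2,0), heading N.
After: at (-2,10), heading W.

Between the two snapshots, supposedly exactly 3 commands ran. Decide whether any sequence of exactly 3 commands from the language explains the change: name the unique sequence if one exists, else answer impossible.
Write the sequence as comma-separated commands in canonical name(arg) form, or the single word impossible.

key: position moved to (-2,10) AND the heading swung to W — translation plus rotation needed
start: at (2,0), heading N
1. straight(3) → at (2,3), heading N
2. straight(3) → at (2,6), heading N
3. arc(left, 4) → at (-2,10), heading W
no rival 3-sequence matches.

straight(3), straight(3), arc(left, 4)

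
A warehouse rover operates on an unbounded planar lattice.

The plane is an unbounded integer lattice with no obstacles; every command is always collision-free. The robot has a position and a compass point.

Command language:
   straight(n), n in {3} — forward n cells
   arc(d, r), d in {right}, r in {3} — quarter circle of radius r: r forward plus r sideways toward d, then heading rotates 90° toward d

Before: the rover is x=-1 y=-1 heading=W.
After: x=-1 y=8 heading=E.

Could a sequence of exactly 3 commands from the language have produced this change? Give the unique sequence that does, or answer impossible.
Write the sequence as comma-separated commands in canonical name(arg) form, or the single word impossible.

arc(right, 3), straight(3), arc(right, 3)

key: cell and facing (now E) both changed — the 3 commands mix motion and turning
start: x=-1 y=-1 heading=W
step 1 (arc(right, 3)): x=-4 y=2 heading=N
step 2 (straight(3)): x=-4 y=5 heading=N
step 3 (arc(right, 3)): x=-1 y=8 heading=E
no rival 3-sequence matches.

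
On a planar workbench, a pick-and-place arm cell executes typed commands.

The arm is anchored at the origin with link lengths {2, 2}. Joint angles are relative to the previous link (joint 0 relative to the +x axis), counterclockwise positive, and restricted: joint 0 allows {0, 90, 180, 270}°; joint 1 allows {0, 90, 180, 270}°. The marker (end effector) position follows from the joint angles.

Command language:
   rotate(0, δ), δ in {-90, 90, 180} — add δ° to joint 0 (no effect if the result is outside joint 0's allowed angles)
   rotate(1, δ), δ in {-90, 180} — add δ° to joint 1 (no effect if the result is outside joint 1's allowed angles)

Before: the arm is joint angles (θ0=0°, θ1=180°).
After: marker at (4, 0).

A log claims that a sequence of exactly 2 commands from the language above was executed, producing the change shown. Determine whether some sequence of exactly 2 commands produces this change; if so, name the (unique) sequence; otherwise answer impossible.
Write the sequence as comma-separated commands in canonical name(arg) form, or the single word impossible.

rotate(1, -90), rotate(1, -90)

t0: joint angles (θ0=0°, θ1=180°)
t=1 rotate(1, -90) ⇒ joint angles (θ0=0°, θ1=90°)
t=2 rotate(1, -90) ⇒ joint angles (θ0=0°, θ1=0°)
uniquely the one of 25 2-step routes that fits.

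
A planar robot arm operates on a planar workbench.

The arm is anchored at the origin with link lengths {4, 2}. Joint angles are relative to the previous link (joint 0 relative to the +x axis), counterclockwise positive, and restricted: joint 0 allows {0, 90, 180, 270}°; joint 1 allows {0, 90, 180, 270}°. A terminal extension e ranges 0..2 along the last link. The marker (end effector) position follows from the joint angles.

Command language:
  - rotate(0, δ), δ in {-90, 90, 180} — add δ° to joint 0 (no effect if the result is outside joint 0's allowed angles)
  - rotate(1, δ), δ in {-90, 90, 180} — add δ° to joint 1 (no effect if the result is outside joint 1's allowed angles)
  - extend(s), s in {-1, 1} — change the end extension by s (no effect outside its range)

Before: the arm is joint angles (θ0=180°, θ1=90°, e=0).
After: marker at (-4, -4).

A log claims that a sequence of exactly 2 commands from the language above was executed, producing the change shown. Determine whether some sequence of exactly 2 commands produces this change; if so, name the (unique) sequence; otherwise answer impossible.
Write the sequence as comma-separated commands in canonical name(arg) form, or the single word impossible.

start: joint angles (θ0=180°, θ1=90°, e=0)
[1] after extend(1): joint angles (θ0=180°, θ1=90°, e=1)
[2] after extend(1): joint angles (θ0=180°, θ1=90°, e=2)
no rival 2-sequence matches.

extend(1), extend(1)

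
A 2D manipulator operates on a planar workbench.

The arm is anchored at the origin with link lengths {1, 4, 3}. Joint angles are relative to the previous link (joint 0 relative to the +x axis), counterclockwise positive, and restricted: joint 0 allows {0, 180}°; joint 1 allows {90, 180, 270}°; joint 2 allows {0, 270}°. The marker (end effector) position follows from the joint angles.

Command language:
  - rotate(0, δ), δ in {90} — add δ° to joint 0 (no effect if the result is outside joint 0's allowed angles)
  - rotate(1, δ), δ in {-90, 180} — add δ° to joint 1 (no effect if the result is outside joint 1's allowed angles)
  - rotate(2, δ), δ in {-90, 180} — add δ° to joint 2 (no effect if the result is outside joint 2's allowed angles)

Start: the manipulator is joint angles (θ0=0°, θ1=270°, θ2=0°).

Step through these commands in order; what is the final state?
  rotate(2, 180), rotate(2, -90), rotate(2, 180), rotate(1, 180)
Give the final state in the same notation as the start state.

joint angles (θ0=0°, θ1=90°, θ2=270°)

begin: joint angles (θ0=0°, θ1=270°, θ2=0°)
t=1 rotate(2, 180) ⇒ joint angles (θ0=0°, θ1=270°, θ2=0°)
t=2 rotate(2, -90) ⇒ joint angles (θ0=0°, θ1=270°, θ2=270°)
t=3 rotate(2, 180) ⇒ joint angles (θ0=0°, θ1=270°, θ2=270°)
t=4 rotate(1, 180) ⇒ joint angles (θ0=0°, θ1=90°, θ2=270°)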